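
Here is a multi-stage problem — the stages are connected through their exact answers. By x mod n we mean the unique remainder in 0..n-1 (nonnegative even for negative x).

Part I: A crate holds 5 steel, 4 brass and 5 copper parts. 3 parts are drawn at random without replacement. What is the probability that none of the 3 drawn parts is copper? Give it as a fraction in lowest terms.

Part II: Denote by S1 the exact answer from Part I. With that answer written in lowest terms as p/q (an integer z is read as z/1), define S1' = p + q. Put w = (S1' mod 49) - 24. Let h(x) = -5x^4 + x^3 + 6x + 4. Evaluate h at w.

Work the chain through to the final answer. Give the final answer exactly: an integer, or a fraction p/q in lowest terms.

Part I: total draws C(14,3) = 364; favorable C(9,3) = 84; P = 3/13; answer 3/13
Part II: S1 = 3/13; threaded value p + q = 16; w = -8; -5*(-8)^4 + 1*(-8)^3 + 6*(-8)^1 + 4 = (-20480) + (-512) + (-48) + (4) = -21036; answer -21036

-21036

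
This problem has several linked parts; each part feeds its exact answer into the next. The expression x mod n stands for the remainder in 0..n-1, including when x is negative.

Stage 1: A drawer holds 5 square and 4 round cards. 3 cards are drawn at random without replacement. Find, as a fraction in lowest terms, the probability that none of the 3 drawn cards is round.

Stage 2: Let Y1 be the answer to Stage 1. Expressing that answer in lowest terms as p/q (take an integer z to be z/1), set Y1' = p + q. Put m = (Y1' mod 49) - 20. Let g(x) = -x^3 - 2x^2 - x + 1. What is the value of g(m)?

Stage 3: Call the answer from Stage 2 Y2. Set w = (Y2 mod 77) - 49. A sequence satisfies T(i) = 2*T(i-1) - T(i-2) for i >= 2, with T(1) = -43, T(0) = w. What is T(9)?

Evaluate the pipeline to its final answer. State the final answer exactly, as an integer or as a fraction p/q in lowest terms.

-59

Stage 1: total draws C(9,3) = 84; favorable C(5,3) = 10; P = 5/42; answer 5/42
Stage 2: Y1 = 5/42; threaded value p + q = 47; m = 27; -1*(27)^3 - 2*(27)^2 - 1*(27)^1 + 1 = (-19683) + (-1458) + (-27) + (1) = -21167; answer -21167
Stage 3: Y2 = -21167; w = -41; T(2) = 2*(-43) - 1*(-41) = -45; iterating: T(2)=-45, T(3)=-47, T(4)=-49, T(5)=-51, T(6)=-53, T(7)=-55, T(8)=-57, T(9)=-59; answer -59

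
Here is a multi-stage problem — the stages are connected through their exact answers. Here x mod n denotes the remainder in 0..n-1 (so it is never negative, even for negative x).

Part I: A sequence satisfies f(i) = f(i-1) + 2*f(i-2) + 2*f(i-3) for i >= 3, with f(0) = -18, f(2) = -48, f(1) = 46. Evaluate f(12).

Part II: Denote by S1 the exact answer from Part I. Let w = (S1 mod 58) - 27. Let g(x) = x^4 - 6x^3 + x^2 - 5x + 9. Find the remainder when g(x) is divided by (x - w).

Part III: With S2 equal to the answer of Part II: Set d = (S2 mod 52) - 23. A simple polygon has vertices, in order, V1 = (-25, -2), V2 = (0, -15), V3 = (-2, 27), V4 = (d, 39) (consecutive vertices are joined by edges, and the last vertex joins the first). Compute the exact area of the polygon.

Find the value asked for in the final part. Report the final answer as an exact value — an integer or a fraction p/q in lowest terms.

Part I: f(3) = 1*(-48) + 2*(46) + 2*(-18) = 8; iterating: f(3)=8, f(4)=4, f(5)=-76, f(6)=-52, f(7)=-196, f(8)=-452, f(9)=-948, f(10)=-2244, f(11)=-5044, f(12)=-11428; answer -11428
Part II: S1 = -11428; w = 29; remainder = value at the root: 1*(29)^4 - 6*(29)^3 + 1*(29)^2 - 5*(29)^1 + 9 = (707281) + (-146334) + (841) + (-145) + (9) = 561652; answer 561652
Part III: S2 = 561652; d = -23; cross terms: (-25*-15 - 0*-2)=375, (0*27 - -2*-15)=-30, (-2*39 - -23*27)=543, (-23*-2 - -25*39)=1021; twice the area = |1909| = 1909; area = 1909/2; answer 1909/2

1909/2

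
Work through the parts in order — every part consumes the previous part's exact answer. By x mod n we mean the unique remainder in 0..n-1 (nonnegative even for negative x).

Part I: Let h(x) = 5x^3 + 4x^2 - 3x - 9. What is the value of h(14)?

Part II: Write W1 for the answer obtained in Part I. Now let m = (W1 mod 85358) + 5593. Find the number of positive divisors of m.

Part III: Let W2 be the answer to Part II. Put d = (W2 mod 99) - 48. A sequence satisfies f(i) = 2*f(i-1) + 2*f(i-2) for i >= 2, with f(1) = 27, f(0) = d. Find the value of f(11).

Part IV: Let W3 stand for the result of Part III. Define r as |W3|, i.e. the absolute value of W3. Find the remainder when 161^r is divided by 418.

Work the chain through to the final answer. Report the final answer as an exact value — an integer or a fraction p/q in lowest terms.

Part I: 5*(14)^3 + 4*(14)^2 - 3*(14)^1 - 9 = (13720) + (784) + (-42) + (-9) = 14453; answer 14453
Part II: W1 = 14453; m = 20046; 20046 = 2 * 3 * 13 * 257; number of divisors = (1+1) * (1+1) * (1+1) * (1+1) = 16; answer 16
Part III: W2 = 16; d = -32; f(2) = 2*(27) + 2*(-32) = -10; iterating: f(2)=-10, f(3)=34, f(4)=48, f(5)=164, f(6)=424, f(7)=1176, f(8)=3200, f(9)=8752, f(10)=23904, f(11)=65312; answer 65312
Part IV: W3 = 65312; r = 65312; squarings mod 418: 161^1=161, 161^2=5, 161^4=25, 161^8=207, 161^16=213, 161^32=225, 161^64=47, 161^128=119, 161^256=367, 161^512=93, 161^1024=289, 161^2048=339, 161^4096=389, 161^8192=5, 161^16384=25, 161^32768=207; 161^65312 = 161^32 * 161^256 * 161^512 * 161^1024 * 161^2048 * 161^4096 * 161^8192 * 161^16384 * 161^32768 = 93 (mod 418); answer 93

93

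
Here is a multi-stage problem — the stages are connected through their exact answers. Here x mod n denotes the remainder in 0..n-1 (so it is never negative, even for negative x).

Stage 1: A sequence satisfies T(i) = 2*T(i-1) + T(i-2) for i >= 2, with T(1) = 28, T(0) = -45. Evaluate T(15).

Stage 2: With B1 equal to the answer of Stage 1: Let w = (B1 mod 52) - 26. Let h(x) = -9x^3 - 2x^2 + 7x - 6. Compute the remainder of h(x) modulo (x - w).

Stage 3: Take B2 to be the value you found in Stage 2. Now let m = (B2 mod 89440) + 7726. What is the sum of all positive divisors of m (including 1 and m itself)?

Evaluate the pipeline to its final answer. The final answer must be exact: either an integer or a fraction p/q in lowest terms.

224874

Stage 1: T(2) = 2*(28) + 1*(-45) = 11; iterating: T(2)=11, T(3)=50, T(4)=111, T(5)=272, T(6)=655, T(7)=1582, T(8)=3819, T(9)=9220, T(10)=22259, T(11)=53738, T(12)=129735, T(13)=313208, T(14)=756151, T(15)=1825510; answer 1825510
Stage 2: B1 = 1825510; w = 24; remainder = value at the root: -9*(24)^3 - 2*(24)^2 + 7*(24)^1 - 6 = (-124416) + (-1152) + (168) + (-6) = -125406; answer -125406
Stage 3: B2 = -125406; m = 61200; 61200 = 2^4 * 3^2 * 5^2 * 17; sigma = (1 + 2 + 4 + 8 + 16) * (1 + 3 + 9) * (1 + 5 + 25) * (1 + 17) = 31 * 13 * 31 * 18 = 224874; answer 224874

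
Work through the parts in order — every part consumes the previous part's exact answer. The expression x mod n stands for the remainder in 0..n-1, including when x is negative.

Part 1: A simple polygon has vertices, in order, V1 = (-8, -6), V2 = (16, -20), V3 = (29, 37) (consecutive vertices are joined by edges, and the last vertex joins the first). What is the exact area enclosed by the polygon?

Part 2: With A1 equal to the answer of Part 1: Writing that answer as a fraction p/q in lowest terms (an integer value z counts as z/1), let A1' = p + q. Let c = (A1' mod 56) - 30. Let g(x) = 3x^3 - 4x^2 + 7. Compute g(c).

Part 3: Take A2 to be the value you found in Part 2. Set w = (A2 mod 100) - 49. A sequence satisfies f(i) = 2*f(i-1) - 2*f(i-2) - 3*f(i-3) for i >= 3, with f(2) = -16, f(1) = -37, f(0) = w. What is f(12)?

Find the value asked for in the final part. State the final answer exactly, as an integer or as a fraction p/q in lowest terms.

Part 1: cross terms: (-8*-20 - 16*-6)=256, (16*37 - 29*-20)=1172, (29*-6 - -8*37)=122; twice the area = |1550| = 1550; area = 775; answer 775
Part 2: A1 = 775; threaded value p + q = 776; c = 18; 3*(18)^3 - 4*(18)^2 + 7 = (17496) + (-1296) + (7) = 16207; answer 16207
Part 3: A2 = 16207; w = -42; f(3) = 2*(-16) - 2*(-37) - 3*(-42) = 168; iterating: f(3)=168, f(4)=479, f(5)=670, f(6)=-122, f(7)=-3021, f(8)=-7808, f(9)=-9208, f(10)=6263, f(11)=54366, f(12)=123830; answer 123830

123830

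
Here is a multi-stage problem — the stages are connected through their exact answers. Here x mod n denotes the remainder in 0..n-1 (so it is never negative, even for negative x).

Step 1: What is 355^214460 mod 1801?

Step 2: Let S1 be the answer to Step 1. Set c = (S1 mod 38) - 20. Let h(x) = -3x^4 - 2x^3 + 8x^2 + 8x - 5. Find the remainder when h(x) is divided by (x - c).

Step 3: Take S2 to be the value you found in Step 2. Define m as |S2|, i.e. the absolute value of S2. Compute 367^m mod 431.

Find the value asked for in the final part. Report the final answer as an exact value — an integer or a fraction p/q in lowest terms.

128

Step 1: squarings mod 1801: 355^1=355, 355^2=1756, 355^4=224, 355^8=1549, 355^16=469, 355^32=239, 355^64=1290, 355^128=1777, 355^256=576, 355^512=392, 355^1024=579, 355^2048=255, 355^4096=189, 355^8192=1502, 355^16384=1152, 355^32768=1568, 355^65536=259, 355^131072=444; 355^214460 = 355^4 * 355^8 * 355^16 * 355^32 * 355^128 * 355^256 * 355^1024 * 355^16384 * 355^65536 * 355^131072 = 1153 (mod 1801); answer 1153
Step 2: S1 = 1153; c = -7; remainder = value at the root: -3*(-7)^4 - 2*(-7)^3 + 8*(-7)^2 + 8*(-7)^1 - 5 = (-7203) + (686) + (392) + (-56) + (-5) = -6186; answer -6186
Step 3: S2 = -6186; m = 6186; squarings mod 431: 367^1=367, 367^2=217, 367^4=110, 367^8=32, 367^16=162, 367^32=384, 367^64=54, 367^128=330, 367^256=288, 367^512=192, 367^1024=229, 367^2048=290, 367^4096=55; 367^6186 = 367^2 * 367^8 * 367^32 * 367^2048 * 367^4096 = 128 (mod 431); answer 128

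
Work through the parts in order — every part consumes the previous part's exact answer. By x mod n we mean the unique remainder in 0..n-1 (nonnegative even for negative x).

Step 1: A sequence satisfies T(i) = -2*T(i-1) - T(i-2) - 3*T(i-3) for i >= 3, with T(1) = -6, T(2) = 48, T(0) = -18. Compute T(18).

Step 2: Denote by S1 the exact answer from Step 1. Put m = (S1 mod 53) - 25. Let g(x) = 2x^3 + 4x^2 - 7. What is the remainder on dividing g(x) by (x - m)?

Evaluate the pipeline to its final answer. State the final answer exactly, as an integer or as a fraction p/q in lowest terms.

Step 1: T(3) = -2*(48) - 1*(-6) - 3*(-18) = -36; iterating: T(3)=-36, T(4)=42, T(5)=-192, T(6)=450, T(7)=-834, T(8)=1794, T(9)=-4104, T(10)=8916, T(11)=-19110, T(12)=41616, T(13)=-90870, T(14)=197454, T(15)=-428886, T(16)=932928, T(17)=-2029332, T(18)=4412394; answer 4412394
Step 2: S1 = 4412394; m = 13; remainder = value at the root: 2*(13)^3 + 4*(13)^2 - 7 = (4394) + (676) + (-7) = 5063; answer 5063

5063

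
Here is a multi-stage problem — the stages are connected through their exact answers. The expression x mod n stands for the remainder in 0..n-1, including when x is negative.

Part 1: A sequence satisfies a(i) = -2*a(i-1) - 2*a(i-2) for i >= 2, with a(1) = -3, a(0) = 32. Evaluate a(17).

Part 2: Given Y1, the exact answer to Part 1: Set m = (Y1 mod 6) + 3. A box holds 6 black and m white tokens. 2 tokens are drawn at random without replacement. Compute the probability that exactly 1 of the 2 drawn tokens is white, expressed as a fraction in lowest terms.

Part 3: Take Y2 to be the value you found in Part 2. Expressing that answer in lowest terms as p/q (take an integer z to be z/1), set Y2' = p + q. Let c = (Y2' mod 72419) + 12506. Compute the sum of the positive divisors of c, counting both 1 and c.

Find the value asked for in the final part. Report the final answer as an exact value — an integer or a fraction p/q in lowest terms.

14304

Part 1: a(2) = -2*(-3) - 2*(32) = -58; iterating: a(2)=-58, a(3)=122, a(4)=-128, a(5)=12, a(6)=232, a(7)=-488, a(8)=512, a(9)=-48, a(10)=-928, a(11)=1952, a(12)=-2048, a(13)=192, a(14)=3712, a(15)=-7808, a(16)=8192, a(17)=-768; answer -768
Part 2: Y1 = -768; m = 3; total draws C(9,2) = 36; favorable C(3,1)*C(6,1) = 18; P = 1/2; answer 1/2
Part 3: Y2 = 1/2; threaded value p + q = 3; c = 12509; 12509 = 7 * 1787; sigma = (1 + 7) * (1 + 1787) = 8 * 1788 = 14304; answer 14304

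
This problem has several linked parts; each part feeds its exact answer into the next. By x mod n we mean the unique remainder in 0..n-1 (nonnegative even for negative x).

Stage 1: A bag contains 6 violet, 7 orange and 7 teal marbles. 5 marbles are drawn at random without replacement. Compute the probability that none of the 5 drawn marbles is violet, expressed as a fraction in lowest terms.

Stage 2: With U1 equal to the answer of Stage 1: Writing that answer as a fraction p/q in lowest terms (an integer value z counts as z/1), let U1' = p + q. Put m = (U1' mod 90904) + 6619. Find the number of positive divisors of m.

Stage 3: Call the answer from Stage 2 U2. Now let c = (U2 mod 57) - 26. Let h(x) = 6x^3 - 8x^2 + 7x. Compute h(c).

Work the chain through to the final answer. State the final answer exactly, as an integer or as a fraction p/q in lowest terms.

5270

Stage 1: total draws C(20,5) = 15504; favorable C(14,5) = 2002; P = 1001/7752; answer 1001/7752
Stage 2: U1 = 1001/7752; threaded value p + q = 8753; m = 15372; 15372 = 2^2 * 3^2 * 7 * 61; number of divisors = (2+1) * (2+1) * (1+1) * (1+1) = 36; answer 36
Stage 3: U2 = 36; c = 10; 6*(10)^3 - 8*(10)^2 + 7*(10)^1 = (6000) + (-800) + (70) = 5270; answer 5270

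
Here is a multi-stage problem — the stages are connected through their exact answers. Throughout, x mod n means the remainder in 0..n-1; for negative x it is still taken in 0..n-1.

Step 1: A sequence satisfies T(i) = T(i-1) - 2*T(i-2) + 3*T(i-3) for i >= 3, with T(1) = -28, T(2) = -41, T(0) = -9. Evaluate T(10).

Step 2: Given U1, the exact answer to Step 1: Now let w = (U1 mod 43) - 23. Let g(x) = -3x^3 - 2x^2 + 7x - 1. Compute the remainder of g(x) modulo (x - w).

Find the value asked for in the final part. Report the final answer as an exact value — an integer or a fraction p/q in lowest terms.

Step 1: T(3) = 1*(-41) - 2*(-28) + 3*(-9) = -12; iterating: T(3)=-12, T(4)=-14, T(5)=-113, T(6)=-121, T(7)=63, T(8)=-34, T(9)=-523, T(10)=-266; answer -266
Step 2: U1 = -266; w = 12; remainder = value at the root: -3*(12)^3 - 2*(12)^2 + 7*(12)^1 - 1 = (-5184) + (-288) + (84) + (-1) = -5389; answer -5389

-5389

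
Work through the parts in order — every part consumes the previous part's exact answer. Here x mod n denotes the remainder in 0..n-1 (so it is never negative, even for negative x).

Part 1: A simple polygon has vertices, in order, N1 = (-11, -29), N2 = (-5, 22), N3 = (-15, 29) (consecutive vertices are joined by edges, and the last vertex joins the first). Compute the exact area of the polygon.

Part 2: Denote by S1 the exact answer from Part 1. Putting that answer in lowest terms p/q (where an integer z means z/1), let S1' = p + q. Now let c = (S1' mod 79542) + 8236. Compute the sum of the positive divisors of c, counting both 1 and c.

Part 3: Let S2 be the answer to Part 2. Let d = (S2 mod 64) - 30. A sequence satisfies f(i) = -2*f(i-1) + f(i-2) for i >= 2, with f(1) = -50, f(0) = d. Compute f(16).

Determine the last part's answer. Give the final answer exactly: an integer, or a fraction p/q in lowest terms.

Part 1: cross terms: (-11*22 - -5*-29)=-387, (-5*29 - -15*22)=185, (-15*-29 - -11*29)=754; twice the area = |552| = 552; area = 276; answer 276
Part 2: S1 = 276; threaded value p + q = 277; c = 8513; 8513 is prime, so its only divisors are 1 and 8513; sigma = 1 + 8513 = 8514; answer 8514
Part 3: S2 = 8514; d = -28; f(2) = -2*(-50) + 1*(-28) = 72; iterating: f(2)=72, f(3)=-194, f(4)=460, f(5)=-1114, f(6)=2688, f(7)=-6490, f(8)=15668, f(9)=-37826, f(10)=91320, f(11)=-220466, f(12)=532252, f(13)=-1284970, f(14)=3102192, f(15)=-7489354, f(16)=18080900; answer 18080900

18080900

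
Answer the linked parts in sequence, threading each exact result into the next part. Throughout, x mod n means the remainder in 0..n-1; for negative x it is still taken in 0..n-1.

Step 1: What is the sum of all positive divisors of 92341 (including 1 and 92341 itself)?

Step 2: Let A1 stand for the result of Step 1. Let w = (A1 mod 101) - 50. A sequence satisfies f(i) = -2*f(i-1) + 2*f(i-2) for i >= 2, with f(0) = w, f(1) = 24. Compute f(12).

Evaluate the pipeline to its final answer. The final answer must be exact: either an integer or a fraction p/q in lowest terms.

Step 1: 92341 = 107 * 863; sigma = (1 + 107) * (1 + 863) = 108 * 864 = 93312; answer 93312
Step 2: A1 = 93312; w = 39; f(2) = -2*(24) + 2*(39) = 30; iterating: f(2)=30, f(3)=-12, f(4)=84, f(5)=-192, f(6)=552, f(7)=-1488, f(8)=4080, f(9)=-11136, f(10)=30432, f(11)=-83136, f(12)=227136; answer 227136

227136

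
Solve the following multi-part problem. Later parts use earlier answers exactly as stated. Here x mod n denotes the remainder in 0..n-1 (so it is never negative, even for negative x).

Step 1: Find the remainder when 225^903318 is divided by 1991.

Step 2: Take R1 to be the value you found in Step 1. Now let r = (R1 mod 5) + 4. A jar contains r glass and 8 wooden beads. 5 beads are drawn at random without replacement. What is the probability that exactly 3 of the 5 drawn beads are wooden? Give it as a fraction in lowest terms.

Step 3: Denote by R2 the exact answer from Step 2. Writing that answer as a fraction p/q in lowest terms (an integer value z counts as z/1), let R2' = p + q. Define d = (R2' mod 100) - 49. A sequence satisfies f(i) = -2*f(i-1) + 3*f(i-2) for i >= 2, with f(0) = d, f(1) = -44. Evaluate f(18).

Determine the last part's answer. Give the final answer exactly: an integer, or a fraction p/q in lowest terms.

Step 1: squarings mod 1991: 225^1=225, 225^2=850, 225^4=1758, 225^8=532, 225^16=302, 225^32=1609, 225^64=581, 225^128=1082, 225^256=16, 225^512=256, 225^1024=1824, 225^2048=15, 225^4096=225, 225^8192=850, 225^16384=1758, 225^32768=532, 225^65536=302, 225^131072=1609, 225^262144=581, 225^524288=1082; 225^903318 = 225^2 * 225^4 * 225^16 * 225^128 * 225^2048 * 225^16384 * 225^32768 * 225^65536 * 225^262144 * 225^524288 = 1654 (mod 1991); answer 1654
Step 2: R1 = 1654; r = 8; total draws C(16,5) = 4368; favorable C(8,3)*C(8,2) = 1568; P = 14/39; answer 14/39
Step 3: R2 = 14/39; threaded value p + q = 53; d = 4; f(2) = -2*(-44) + 3*(4) = 100; iterating: f(2)=100, f(3)=-332, f(4)=964, f(5)=-2924, f(6)=8740, f(7)=-26252, f(8)=78724, f(9)=-236204, f(10)=708580, f(11)=-2125772, f(12)=6377284, f(13)=-19131884, f(14)=57395620, f(15)=-172186892, f(16)=516560644, f(17)=-1549681964, f(18)=4649045860; answer 4649045860

4649045860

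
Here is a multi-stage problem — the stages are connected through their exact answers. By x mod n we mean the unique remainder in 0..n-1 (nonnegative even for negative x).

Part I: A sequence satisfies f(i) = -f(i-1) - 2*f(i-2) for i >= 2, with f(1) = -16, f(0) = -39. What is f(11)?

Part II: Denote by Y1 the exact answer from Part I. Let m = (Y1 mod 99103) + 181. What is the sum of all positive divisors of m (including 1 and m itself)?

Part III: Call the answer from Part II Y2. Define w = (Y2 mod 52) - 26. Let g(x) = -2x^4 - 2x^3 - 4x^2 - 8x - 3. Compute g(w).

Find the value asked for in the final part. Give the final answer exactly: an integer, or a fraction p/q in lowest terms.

Part I: f(2) = -1*(-16) - 2*(-39) = 94; iterating: f(2)=94, f(3)=-62, f(4)=-126, f(5)=250, f(6)=2, f(7)=-502, f(8)=498, f(9)=506, f(10)=-1502, f(11)=490; answer 490
Part II: Y1 = 490; m = 671; 671 = 11 * 61; sigma = (1 + 11) * (1 + 61) = 12 * 62 = 744; answer 744
Part III: Y2 = 744; w = -10; -2*(-10)^4 - 2*(-10)^3 - 4*(-10)^2 - 8*(-10)^1 - 3 = (-20000) + (2000) + (-400) + (80) + (-3) = -18323; answer -18323

-18323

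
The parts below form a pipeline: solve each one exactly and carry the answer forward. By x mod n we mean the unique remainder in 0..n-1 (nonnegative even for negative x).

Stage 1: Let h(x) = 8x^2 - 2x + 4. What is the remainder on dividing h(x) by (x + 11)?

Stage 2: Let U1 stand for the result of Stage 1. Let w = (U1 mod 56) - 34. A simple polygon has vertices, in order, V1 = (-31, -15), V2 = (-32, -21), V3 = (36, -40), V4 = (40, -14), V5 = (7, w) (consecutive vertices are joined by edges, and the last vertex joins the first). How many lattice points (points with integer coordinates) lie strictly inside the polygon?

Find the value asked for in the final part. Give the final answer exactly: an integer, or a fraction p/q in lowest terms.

1925

Stage 1: remainder = value at the root: 8*(-11)^2 - 2*(-11)^1 + 4 = (968) + (22) + (4) = 994; answer 994
Stage 2: U1 = 994; w = 8; cross terms: (-31*-21 - -32*-15)=171, (-32*-40 - 36*-21)=2036, (36*-14 - 40*-40)=1096, (40*8 - 7*-14)=418, (7*-15 - -31*8)=143; twice the area = |3864| = 3864; area = 1932; boundary points = 1 + 1 + 2 + 11 + 1 = 16; strictly interior points = area - boundary/2 + 1 = 1925; answer 1925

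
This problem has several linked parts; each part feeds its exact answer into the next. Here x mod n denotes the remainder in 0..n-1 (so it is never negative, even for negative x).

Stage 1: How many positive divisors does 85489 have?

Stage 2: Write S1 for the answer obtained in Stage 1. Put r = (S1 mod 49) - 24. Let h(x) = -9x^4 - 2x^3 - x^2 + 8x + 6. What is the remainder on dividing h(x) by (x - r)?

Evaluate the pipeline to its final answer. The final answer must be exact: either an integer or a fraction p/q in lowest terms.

Stage 1: 85489 = 53 * 1613; number of divisors = (1+1) * (1+1) = 4; answer 4
Stage 2: S1 = 4; r = -20; remainder = value at the root: -9*(-20)^4 - 2*(-20)^3 - 1*(-20)^2 + 8*(-20)^1 + 6 = (-1440000) + (16000) + (-400) + (-160) + (6) = -1424554; answer -1424554

-1424554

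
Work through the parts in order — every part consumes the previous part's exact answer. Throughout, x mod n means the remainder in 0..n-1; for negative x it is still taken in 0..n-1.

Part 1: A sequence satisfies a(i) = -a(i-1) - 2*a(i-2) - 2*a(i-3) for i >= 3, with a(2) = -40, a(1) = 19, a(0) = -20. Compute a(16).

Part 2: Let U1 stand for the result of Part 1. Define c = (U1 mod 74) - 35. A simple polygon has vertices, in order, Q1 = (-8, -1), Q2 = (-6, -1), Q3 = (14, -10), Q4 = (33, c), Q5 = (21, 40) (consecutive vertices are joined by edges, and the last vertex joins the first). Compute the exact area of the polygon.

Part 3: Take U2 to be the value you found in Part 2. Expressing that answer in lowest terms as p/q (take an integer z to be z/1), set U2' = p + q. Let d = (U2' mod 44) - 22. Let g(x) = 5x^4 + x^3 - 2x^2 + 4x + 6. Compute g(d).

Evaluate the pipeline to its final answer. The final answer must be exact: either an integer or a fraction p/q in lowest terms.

Part 1: a(3) = -1*(-40) - 2*(19) - 2*(-20) = 42; iterating: a(3)=42, a(4)=0, a(5)=-4, a(6)=-80, a(7)=88, a(8)=80, a(9)=-96, a(10)=-240, a(11)=272, a(12)=400, a(13)=-464, a(14)=-880, a(15)=1008, a(16)=1680; answer 1680
Part 2: U1 = 1680; c = 17; cross terms: (-8*-1 - -6*-1)=2, (-6*-10 - 14*-1)=74, (14*17 - 33*-10)=568, (33*40 - 21*17)=963, (21*-1 - -8*40)=299; twice the area = |1906| = 1906; area = 953; answer 953
Part 3: U2 = 953; threaded value p + q = 954; d = 8; 5*(8)^4 + 1*(8)^3 - 2*(8)^2 + 4*(8)^1 + 6 = (20480) + (512) + (-128) + (32) + (6) = 20902; answer 20902

20902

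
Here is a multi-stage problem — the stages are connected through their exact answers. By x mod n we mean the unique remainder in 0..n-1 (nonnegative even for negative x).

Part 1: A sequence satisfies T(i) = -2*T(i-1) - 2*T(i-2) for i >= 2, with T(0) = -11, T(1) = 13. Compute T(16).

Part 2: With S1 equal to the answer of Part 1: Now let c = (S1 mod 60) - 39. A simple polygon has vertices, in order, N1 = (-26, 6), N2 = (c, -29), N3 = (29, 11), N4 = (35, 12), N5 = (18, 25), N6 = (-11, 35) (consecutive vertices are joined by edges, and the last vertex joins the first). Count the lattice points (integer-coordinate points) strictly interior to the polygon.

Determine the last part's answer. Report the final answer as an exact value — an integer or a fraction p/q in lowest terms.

Part 1: T(2) = -2*(13) - 2*(-11) = -4; iterating: T(2)=-4, T(3)=-18, T(4)=44, T(5)=-52, T(6)=16, T(7)=72, T(8)=-176, T(9)=208, T(10)=-64, T(11)=-288, T(12)=704, T(13)=-832, T(14)=256, T(15)=1152, T(16)=-2816; answer -2816
Part 2: S1 = -2816; c = -35; cross terms: (-26*-29 - -35*6)=964, (-35*11 - 29*-29)=456, (29*12 - 35*11)=-37, (35*25 - 18*12)=659, (18*35 - -11*25)=905, (-11*6 - -26*35)=844; twice the area = |3791| = 3791; area = 3791/2; boundary points = 1 + 8 + 1 + 1 + 1 + 1 = 13; strictly interior points = area - boundary/2 + 1 = 1890; answer 1890

1890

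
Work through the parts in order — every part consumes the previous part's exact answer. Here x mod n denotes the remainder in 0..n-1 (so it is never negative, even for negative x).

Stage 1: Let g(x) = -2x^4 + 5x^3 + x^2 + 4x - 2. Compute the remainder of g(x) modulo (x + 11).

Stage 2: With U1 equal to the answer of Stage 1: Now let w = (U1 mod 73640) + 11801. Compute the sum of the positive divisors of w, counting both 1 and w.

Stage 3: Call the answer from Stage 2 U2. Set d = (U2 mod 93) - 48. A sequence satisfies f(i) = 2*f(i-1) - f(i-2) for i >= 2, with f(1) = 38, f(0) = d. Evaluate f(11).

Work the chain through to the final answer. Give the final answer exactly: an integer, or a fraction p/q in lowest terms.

-12

Stage 1: remainder = value at the root: -2*(-11)^4 + 5*(-11)^3 + 1*(-11)^2 + 4*(-11)^1 - 2 = (-29282) + (-6655) + (121) + (-44) + (-2) = -35862; answer -35862
Stage 2: U1 = -35862; w = 49579; 49579 = 43 * 1153; sigma = (1 + 43) * (1 + 1153) = 44 * 1154 = 50776; answer 50776
Stage 3: U2 = 50776; d = 43; f(2) = 2*(38) - 1*(43) = 33; iterating: f(2)=33, f(3)=28, f(4)=23, f(5)=18, f(6)=13, f(7)=8, f(8)=3, f(9)=-2, f(10)=-7, f(11)=-12; answer -12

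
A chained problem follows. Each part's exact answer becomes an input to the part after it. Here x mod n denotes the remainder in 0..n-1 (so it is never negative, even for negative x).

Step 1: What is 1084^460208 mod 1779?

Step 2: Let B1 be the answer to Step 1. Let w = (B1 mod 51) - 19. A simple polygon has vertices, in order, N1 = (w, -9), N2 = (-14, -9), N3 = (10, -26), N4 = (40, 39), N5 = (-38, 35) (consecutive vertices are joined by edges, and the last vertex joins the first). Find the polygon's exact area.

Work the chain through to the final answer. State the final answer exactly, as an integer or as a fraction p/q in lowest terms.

2227

Step 1: squarings mod 1779: 1084^1=1084, 1084^2=916, 1084^4=1147, 1084^8=928, 1084^16=148, 1084^32=556, 1084^64=1369, 1084^128=874, 1084^256=685, 1084^512=1348, 1084^1024=745, 1084^2048=1756, 1084^4096=529, 1084^8192=538, 1084^16384=1246, 1084^32768=1228, 1084^65536=1171, 1084^131072=1411, 1084^262144=220; 1084^460208 = 1084^16 * 1084^32 * 1084^128 * 1084^256 * 1084^1024 * 1084^65536 * 1084^131072 * 1084^262144 = 286 (mod 1779); answer 286
Step 2: B1 = 286; w = 12; cross terms: (12*-9 - -14*-9)=-234, (-14*-26 - 10*-9)=454, (10*39 - 40*-26)=1430, (40*35 - -38*39)=2882, (-38*-9 - 12*35)=-78; twice the area = |4454| = 4454; area = 2227; answer 2227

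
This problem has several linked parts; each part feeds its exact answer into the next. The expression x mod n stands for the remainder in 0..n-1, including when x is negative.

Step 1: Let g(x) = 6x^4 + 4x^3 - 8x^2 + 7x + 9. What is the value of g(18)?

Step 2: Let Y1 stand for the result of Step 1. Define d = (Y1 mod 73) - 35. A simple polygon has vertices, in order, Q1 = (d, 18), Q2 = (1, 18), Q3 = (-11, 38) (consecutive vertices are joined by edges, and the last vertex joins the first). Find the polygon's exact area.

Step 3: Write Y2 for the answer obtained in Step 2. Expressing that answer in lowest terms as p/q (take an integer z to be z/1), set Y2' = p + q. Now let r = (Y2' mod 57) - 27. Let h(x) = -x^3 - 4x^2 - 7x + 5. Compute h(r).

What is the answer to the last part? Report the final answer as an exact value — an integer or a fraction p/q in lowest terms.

Step 1: 6*(18)^4 + 4*(18)^3 - 8*(18)^2 + 7*(18)^1 + 9 = (629856) + (23328) + (-2592) + (126) + (9) = 650727; answer 650727
Step 2: Y1 = 650727; d = -30; cross terms: (-30*18 - 1*18)=-558, (1*38 - -11*18)=236, (-11*18 - -30*38)=942; twice the area = |620| = 620; area = 310; answer 310
Step 3: Y2 = 310; threaded value p + q = 311; r = -1; -1*(-1)^3 - 4*(-1)^2 - 7*(-1)^1 + 5 = (1) + (-4) + (7) + (5) = 9; answer 9

9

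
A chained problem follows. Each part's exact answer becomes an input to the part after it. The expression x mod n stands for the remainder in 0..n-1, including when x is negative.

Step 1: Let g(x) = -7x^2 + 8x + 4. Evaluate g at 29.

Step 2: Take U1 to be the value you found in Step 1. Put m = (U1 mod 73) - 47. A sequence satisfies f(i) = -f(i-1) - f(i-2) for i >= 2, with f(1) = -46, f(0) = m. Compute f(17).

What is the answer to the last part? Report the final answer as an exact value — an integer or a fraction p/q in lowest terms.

Step 1: -7*(29)^2 + 8*(29)^1 + 4 = (-5887) + (232) + (4) = -5651; answer -5651
Step 2: U1 = -5651; m = -4; f(2) = -1*(-46) - 1*(-4) = 50; iterating: f(2)=50, f(3)=-4, f(4)=-46, f(5)=50, f(6)=-4, f(7)=-46, f(8)=50, f(9)=-4, f(10)=-46, f(11)=50, f(12)=-4, f(13)=-46, f(14)=50, f(15)=-4, f(16)=-46, f(17)=50; answer 50

50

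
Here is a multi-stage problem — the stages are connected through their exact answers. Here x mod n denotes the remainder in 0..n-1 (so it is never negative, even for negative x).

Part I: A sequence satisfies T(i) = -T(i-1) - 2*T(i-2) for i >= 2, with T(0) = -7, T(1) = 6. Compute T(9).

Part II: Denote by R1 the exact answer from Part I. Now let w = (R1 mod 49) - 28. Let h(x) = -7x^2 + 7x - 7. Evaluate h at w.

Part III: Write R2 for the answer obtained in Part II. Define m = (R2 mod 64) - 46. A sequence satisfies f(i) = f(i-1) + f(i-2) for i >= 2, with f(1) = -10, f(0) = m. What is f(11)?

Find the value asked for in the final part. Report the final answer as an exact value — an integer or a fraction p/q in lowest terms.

-3255

Part I: T(2) = -1*(6) - 2*(-7) = 8; iterating: T(2)=8, T(3)=-20, T(4)=4, T(5)=36, T(6)=-44, T(7)=-28, T(8)=116, T(9)=-60; answer -60
Part II: R1 = -60; w = 10; -7*(10)^2 + 7*(10)^1 - 7 = (-700) + (70) + (-7) = -637; answer -637
Part III: R2 = -637; m = -43; f(2) = 1*(-10) + 1*(-43) = -53; iterating: f(2)=-53, f(3)=-63, f(4)=-116, f(5)=-179, f(6)=-295, f(7)=-474, f(8)=-769, f(9)=-1243, f(10)=-2012, f(11)=-3255; answer -3255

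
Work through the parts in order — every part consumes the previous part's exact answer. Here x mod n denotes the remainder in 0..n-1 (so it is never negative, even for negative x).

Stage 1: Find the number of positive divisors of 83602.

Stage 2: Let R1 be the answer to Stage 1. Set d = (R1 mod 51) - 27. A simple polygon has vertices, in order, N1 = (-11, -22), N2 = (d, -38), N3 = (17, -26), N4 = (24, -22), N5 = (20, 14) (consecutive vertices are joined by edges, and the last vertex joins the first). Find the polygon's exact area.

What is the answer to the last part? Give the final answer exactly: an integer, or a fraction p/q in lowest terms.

948

Stage 1: 83602 = 2 * 41801; number of divisors = (1+1) * (1+1) = 4; answer 4
Stage 2: R1 = 4; d = -23; cross terms: (-11*-38 - -23*-22)=-88, (-23*-26 - 17*-38)=1244, (17*-22 - 24*-26)=250, (24*14 - 20*-22)=776, (20*-22 - -11*14)=-286; twice the area = |1896| = 1896; area = 948; answer 948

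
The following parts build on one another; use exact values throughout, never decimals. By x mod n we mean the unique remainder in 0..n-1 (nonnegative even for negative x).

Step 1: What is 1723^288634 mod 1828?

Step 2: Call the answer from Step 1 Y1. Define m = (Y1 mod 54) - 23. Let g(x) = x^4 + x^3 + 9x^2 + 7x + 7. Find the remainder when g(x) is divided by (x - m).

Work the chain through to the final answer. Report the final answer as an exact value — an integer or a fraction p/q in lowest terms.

Step 1: squarings mod 1828: 1723^1=1723, 1723^2=57, 1723^4=1421, 1723^8=1129, 1723^16=525, 1723^32=1425, 1723^64=1545, 1723^128=1485, 1723^256=657, 1723^512=241, 1723^1024=1413, 1723^2048=393, 1723^4096=897, 1723^8192=289, 1723^16384=1261, 1723^32768=1589, 1723^65536=453, 1723^131072=473, 1723^262144=713; 1723^288634 = 1723^2 * 1723^8 * 1723^16 * 1723^32 * 1723^64 * 1723^256 * 1723^512 * 1723^1024 * 1723^8192 * 1723^16384 * 1723^262144 = 21 (mod 1828); answer 21
Step 2: Y1 = 21; m = -2; remainder = value at the root: 1*(-2)^4 + 1*(-2)^3 + 9*(-2)^2 + 7*(-2)^1 + 7 = (16) + (-8) + (36) + (-14) + (7) = 37; answer 37

37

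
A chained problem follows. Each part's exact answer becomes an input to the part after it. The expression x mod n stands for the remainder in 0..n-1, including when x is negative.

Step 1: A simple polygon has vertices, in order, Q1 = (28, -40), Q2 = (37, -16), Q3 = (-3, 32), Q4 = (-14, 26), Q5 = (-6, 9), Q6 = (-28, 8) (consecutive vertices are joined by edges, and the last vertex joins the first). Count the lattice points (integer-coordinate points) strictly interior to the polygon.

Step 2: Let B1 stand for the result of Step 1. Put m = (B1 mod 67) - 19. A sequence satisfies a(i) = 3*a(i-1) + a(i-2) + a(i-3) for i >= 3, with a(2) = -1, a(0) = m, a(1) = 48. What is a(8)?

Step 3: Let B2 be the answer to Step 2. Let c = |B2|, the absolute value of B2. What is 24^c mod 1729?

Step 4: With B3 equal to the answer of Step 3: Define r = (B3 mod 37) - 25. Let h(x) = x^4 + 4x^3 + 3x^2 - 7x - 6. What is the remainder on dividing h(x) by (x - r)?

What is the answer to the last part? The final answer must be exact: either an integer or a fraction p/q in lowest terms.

330169

Step 1: cross terms: (28*-16 - 37*-40)=1032, (37*32 - -3*-16)=1136, (-3*26 - -14*32)=370, (-14*9 - -6*26)=30, (-6*8 - -28*9)=204, (-28*-40 - 28*8)=896; twice the area = |3668| = 3668; area = 1834; boundary points = 3 + 8 + 1 + 1 + 1 + 8 = 22; strictly interior points = area - boundary/2 + 1 = 1824; answer 1824
Step 2: B1 = 1824; m = -4; a(3) = 3*(-1) + 1*(48) + 1*(-4) = 41; iterating: a(3)=41, a(4)=170, a(5)=550, a(6)=1861, a(7)=6303, a(8)=21320; answer 21320
Step 3: B2 = 21320; c = 21320; squarings mod 1729: 24^1=24, 24^2=576, 24^4=1537, 24^8=555, 24^16=263, 24^32=9, 24^64=81, 24^128=1374, 24^256=1537, 24^512=555, 24^1024=263, 24^2048=9, 24^4096=81, 24^8192=1374, 24^16384=1537; 24^21320 = 24^8 * 24^64 * 24^256 * 24^512 * 24^4096 * 24^16384 = 555 (mod 1729); answer 555
Step 4: B3 = 555; r = -25; remainder = value at the root: 1*(-25)^4 + 4*(-25)^3 + 3*(-25)^2 - 7*(-25)^1 - 6 = (390625) + (-62500) + (1875) + (175) + (-6) = 330169; answer 330169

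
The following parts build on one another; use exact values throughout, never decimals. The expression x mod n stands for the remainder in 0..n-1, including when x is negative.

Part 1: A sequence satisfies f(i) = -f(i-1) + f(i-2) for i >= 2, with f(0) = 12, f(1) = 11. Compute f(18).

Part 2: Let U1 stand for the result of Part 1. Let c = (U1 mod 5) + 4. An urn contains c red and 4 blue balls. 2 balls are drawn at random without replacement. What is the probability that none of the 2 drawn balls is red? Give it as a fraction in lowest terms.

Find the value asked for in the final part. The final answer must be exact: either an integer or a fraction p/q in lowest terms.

Part 1: f(2) = -1*(11) + 1*(12) = 1; iterating: f(2)=1, f(3)=10, f(4)=-9, f(5)=19, f(6)=-28, f(7)=47, f(8)=-75, f(9)=122, f(10)=-197, f(11)=319, f(12)=-516, f(13)=835, f(14)=-1351, f(15)=2186, f(16)=-3537, f(17)=5723, f(18)=-9260; answer -9260
Part 2: U1 = -9260; c = 4; total draws C(8,2) = 28; favorable C(4,2) = 6; P = 3/14; answer 3/14

3/14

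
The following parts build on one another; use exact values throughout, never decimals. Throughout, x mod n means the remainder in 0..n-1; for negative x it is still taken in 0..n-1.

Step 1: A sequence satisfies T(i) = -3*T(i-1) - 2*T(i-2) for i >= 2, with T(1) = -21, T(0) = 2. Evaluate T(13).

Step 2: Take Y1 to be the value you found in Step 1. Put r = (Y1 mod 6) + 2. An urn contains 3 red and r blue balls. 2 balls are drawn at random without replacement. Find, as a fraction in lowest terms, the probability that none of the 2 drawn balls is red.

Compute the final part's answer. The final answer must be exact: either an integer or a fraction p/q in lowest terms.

Step 1: T(2) = -3*(-21) - 2*(2) = 59; iterating: T(2)=59, T(3)=-135, T(4)=287, T(5)=-591, T(6)=1199, T(7)=-2415, T(8)=4847, T(9)=-9711, T(10)=19439, T(11)=-38895, T(12)=77807, T(13)=-155631; answer -155631
Step 2: Y1 = -155631; r = 5; total draws C(8,2) = 28; favorable C(5,2) = 10; P = 5/14; answer 5/14

5/14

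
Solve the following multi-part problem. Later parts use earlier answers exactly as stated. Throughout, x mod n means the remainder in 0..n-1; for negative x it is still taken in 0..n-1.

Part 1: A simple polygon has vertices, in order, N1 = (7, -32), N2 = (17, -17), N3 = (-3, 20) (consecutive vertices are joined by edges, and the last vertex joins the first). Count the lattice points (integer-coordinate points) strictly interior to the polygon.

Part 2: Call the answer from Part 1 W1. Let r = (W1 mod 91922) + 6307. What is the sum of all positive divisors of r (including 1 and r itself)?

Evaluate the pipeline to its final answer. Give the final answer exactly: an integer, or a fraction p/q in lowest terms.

Part 1: cross terms: (7*-17 - 17*-32)=425, (17*20 - -3*-17)=289, (-3*-32 - 7*20)=-44; twice the area = |670| = 670; area = 335; boundary points = 5 + 1 + 2 = 8; strictly interior points = area - boundary/2 + 1 = 332; answer 332
Part 2: W1 = 332; r = 6639; 6639 = 3 * 2213; sigma = (1 + 3) * (1 + 2213) = 4 * 2214 = 8856; answer 8856

8856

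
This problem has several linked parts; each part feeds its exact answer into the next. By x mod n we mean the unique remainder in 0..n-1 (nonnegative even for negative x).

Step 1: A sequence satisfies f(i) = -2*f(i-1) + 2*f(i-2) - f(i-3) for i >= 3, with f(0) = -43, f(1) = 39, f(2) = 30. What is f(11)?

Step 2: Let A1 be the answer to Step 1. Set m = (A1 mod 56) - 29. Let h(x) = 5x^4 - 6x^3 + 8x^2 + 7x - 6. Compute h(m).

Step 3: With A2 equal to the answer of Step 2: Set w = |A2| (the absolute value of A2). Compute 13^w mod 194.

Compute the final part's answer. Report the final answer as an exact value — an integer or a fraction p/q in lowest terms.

Step 1: f(3) = -2*(30) + 2*(39) - 1*(-43) = 61; iterating: f(3)=61, f(4)=-101, f(5)=294, f(6)=-851, f(7)=2391, f(8)=-6778, f(9)=19189, f(10)=-54325, f(11)=153806; answer 153806
Step 2: A1 = 153806; m = 1; 5*(1)^4 - 6*(1)^3 + 8*(1)^2 + 7*(1)^1 - 6 = (5) + (-6) + (8) + (7) + (-6) = 8; answer 8
Step 3: A2 = 8; w = 8; squarings mod 194: 13^1=13, 13^2=169, 13^4=43, 13^8=103; 13^8 = 13^8 = 103 (mod 194); answer 103

103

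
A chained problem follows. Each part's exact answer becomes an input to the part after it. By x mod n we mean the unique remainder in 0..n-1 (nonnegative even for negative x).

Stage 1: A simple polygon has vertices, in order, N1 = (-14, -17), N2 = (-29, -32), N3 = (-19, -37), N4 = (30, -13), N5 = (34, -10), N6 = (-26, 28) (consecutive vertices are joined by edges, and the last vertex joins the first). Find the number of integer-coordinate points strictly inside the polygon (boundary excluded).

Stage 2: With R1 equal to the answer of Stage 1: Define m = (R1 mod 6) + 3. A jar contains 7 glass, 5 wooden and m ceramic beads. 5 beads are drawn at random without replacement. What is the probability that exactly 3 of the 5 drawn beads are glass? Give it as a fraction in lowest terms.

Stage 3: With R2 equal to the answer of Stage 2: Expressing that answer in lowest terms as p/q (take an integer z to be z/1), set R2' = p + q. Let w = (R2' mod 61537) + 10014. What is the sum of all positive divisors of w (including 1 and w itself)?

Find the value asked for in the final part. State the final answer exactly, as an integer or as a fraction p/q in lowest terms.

11160

Stage 1: cross terms: (-14*-32 - -29*-17)=-45, (-29*-37 - -19*-32)=465, (-19*-13 - 30*-37)=1357, (30*-10 - 34*-13)=142, (34*28 - -26*-10)=692, (-26*-17 - -14*28)=834; twice the area = |3445| = 3445; area = 3445/2; boundary points = 15 + 5 + 1 + 1 + 2 + 3 = 27; strictly interior points = area - boundary/2 + 1 = 1710; answer 1710
Stage 2: R1 = 1710; m = 3; total draws C(15,5) = 3003; favorable C(7,3)*C(8,2) = 980; P = 140/429; answer 140/429
Stage 3: R2 = 140/429; threaded value p + q = 569; w = 10583; 10583 = 19 * 557; sigma = (1 + 19) * (1 + 557) = 20 * 558 = 11160; answer 11160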